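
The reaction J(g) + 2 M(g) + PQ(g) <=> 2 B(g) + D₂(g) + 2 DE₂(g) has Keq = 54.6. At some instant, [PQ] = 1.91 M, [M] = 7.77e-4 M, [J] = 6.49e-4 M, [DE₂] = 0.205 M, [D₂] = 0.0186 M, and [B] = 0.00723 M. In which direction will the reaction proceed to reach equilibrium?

at equilibrium

Q = [B]²·[D₂]·[DE₂]² / ([J]·[M]²·[PQ]) = (0.00723)²·(0.0186)·(0.205)² / ((6.49e-4)·(7.77e-4)²·(1.91)) = 54.6
Q = 54.6 = Keq, so the system is already at equilibrium.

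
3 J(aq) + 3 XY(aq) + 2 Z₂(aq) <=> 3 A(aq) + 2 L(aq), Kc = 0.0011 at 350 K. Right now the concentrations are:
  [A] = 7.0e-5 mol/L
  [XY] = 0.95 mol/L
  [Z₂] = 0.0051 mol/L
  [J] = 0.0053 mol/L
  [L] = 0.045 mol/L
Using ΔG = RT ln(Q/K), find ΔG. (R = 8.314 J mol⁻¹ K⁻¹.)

Qc = [A]³·[L]² / ([J]³·[XY]³·[Z₂]²) = (7.0e-5)³·(0.045)² / ((0.0053)³·(0.95)³·(0.0051)²) = 2.09e-4
ΔG = RT ln(Qc/Kc) = (8.314 J mol⁻¹ K⁻¹)(350 K) × ln(2.09e-4/0.0011)
   = (2.910 kJ/mol)(-1.661) = -4.83 kJ/mol
ΔG < 0, so the forward reaction is spontaneous (proceeds forward).

ΔG = -4.83 kJ/mol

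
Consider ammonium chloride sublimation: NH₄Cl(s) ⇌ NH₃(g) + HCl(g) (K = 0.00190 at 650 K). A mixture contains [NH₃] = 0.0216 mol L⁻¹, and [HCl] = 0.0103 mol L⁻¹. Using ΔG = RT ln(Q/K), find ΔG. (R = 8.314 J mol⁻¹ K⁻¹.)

(NH₄Cl is a pure solid — omitted from Q.)
Q = [NH₃]·[HCl] = (0.0216)·(0.0103) = 2.22×10⁻⁴
ΔG = RT ln(Q/K) = (8.314 J mol⁻¹ K⁻¹)(650 K) × ln(2.22×10⁻⁴/0.00190)
   = (5.404 kJ/mol)(-2.147) = -11.6 kJ/mol
ΔG < 0, so the forward reaction is spontaneous (proceeds forward).

ΔG = -11.6 kJ/mol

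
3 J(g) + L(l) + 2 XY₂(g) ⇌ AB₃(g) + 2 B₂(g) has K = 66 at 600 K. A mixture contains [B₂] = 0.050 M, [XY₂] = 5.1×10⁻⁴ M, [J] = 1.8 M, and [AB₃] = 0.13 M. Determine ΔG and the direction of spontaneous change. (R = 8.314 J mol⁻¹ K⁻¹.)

ΔG = 5.87 kJ/mol; the forward reaction is non-spontaneous

(L is a pure liquid — omitted from Q.)
Q = [AB₃]·[B₂]² / ([J]³·[XY₂]²) = (0.13)·(0.050)² / ((1.8)³·(5.1×10⁻⁴)²) = 214
ΔG = RT ln(Q/K) = (8.314 J mol⁻¹ K⁻¹)(600 K) × ln(214/66)
   = (4.988 kJ/mol)(1.176) = 5.87 kJ/mol
ΔG > 0, so the forward reaction is non-spontaneous (proceeds in reverse).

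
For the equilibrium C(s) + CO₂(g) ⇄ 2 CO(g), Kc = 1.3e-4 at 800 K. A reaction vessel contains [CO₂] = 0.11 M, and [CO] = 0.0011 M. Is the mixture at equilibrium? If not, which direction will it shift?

no; Q < K, reaction proceeds forward

(C is a pure solid — omitted from Qc.)
Qc = [CO]² / [CO₂] = (0.0011)² / (0.11) = 1.1e-5
Qc = 1.1e-5 < Kc = 1.3e-4: net forward reaction.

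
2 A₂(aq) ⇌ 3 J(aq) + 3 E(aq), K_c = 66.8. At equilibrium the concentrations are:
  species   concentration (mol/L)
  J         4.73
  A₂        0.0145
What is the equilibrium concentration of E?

[E] = 0.0510 mol/L

At equilibrium, K_c = [J]³·[E]³ / [A₂]² = 66.8.
(4.73)³·([E])³ / (0.0145)² = 66.8
[E]³ = 1.33×10⁻⁴ ⇒ [E] = 0.0510 mol/L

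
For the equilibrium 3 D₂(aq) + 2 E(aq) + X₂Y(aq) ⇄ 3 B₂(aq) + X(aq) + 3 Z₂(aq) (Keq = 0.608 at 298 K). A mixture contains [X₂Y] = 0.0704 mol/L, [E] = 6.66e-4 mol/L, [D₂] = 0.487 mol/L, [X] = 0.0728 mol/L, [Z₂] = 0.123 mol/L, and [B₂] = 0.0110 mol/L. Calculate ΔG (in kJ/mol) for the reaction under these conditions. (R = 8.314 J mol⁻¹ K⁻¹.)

Q = [B₂]³·[X]·[Z₂]³ / ([D₂]³·[E]²·[X₂Y]) = (0.0110)³·(0.0728)·(0.123)³ / ((0.487)³·(6.66e-4)²·(0.0704)) = 0.0500
ΔG = RT ln(Q/Keq) = (8.314 J mol⁻¹ K⁻¹)(298 K) × ln(0.0500/0.608)
   = (2.478 kJ/mol)(-2.498) = -6.19 kJ/mol
ΔG < 0, so the forward reaction is spontaneous (proceeds forward).

ΔG = -6.19 kJ/mol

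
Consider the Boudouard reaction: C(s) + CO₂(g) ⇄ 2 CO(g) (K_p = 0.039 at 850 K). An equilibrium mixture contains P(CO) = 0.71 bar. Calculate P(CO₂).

P(CO₂) = 13 bar

(C is a pure solid — omitted from K_p.)
At equilibrium, K_p = P(CO)² / P(CO₂) = 0.039.
(0.71)² / (P(CO₂)) = 0.039
P(CO₂) = 12.9 = 13 bar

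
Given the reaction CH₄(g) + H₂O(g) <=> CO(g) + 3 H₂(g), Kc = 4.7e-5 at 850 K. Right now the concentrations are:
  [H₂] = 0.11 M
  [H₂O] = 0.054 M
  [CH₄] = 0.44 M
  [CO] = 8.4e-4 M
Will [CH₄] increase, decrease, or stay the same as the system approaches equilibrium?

Qc = [CO]·[H₂]³ / ([CH₄]·[H₂O]) = (8.4e-4)·(0.11)³ / ((0.44)·(0.054)) = 4.7e-5
Qc = 4.7e-5 = Kc; the system is at equilibrium.

stay the same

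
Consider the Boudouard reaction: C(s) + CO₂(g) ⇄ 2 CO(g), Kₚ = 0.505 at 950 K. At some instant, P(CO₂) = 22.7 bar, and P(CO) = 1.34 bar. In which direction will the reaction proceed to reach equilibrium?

(C is a pure solid — omitted from Qₚ.)
Qₚ = P(CO)² / P(CO₂) = (1.34)² / (22.7) = 0.0791
Qₚ = 0.0791 < Kₚ = 0.505, so the forward reaction proceeds.

forward (toward products)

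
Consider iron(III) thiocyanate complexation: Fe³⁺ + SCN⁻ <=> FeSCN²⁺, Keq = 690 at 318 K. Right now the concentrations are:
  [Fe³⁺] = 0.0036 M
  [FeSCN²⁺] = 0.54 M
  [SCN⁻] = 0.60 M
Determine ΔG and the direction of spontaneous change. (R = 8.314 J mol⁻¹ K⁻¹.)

ΔG = -2.68 kJ/mol; the forward reaction is spontaneous

Q = [FeSCN²⁺] / ([Fe³⁺]·[SCN⁻]) = (0.54) / ((0.0036)·(0.60)) = 250
ΔG = RT ln(Q/Keq) = (8.314 J mol⁻¹ K⁻¹)(318 K) × ln(250/690)
   = (2.644 kJ/mol)(-1.015) = -2.68 kJ/mol
ΔG < 0, so the forward reaction is spontaneous (proceeds forward).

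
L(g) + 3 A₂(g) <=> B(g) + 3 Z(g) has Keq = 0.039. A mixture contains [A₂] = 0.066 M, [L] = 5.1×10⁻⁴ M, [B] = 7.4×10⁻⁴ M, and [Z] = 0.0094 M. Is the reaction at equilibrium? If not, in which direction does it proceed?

in the forward direction

Q = [B]·[Z]³ / ([L]·[A₂]³) = (7.4×10⁻⁴)·(0.0094)³ / ((5.1×10⁻⁴)·(0.066)³) = 0.0042
Q = 0.0042 < Keq = 0.039, so the forward reaction proceeds.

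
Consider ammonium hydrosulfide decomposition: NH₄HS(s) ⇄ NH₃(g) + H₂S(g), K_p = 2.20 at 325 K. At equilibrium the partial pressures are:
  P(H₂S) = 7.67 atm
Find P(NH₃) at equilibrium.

(NH₄HS is a pure solid — omitted from K_p.)
At equilibrium, K_p = P(NH₃)·P(H₂S) = 2.20.
(P(NH₃))·(7.67) = 2.20
P(NH₃) = 0.287 atm

P(NH₃) = 0.287 atm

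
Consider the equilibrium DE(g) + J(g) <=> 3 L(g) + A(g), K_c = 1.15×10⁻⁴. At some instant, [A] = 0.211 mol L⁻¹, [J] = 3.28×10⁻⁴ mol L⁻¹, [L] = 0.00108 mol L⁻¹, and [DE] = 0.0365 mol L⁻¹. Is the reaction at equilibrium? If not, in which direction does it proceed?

Q_c = [L]³·[A] / ([DE]·[J]) = (0.00108)³·(0.211) / ((0.0365)·(3.28×10⁻⁴)) = 2.22×10⁻⁵
Q_c = 2.22×10⁻⁵ < K_c = 1.15×10⁻⁴, so the forward reaction proceeds.

toward products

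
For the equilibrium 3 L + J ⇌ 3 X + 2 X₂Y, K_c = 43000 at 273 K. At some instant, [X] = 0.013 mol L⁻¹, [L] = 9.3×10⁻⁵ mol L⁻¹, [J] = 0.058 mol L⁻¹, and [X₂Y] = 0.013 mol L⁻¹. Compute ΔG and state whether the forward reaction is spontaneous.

ΔG = -3.83 kJ/mol; the forward reaction is spontaneous

Q_c = [X]³·[X₂Y]² / ([L]³·[J]) = (0.013)³·(0.013)² / ((9.3×10⁻⁵)³·(0.058)) = 7960
ΔG = RT ln(Q_c/K_c) = (8.314 J mol⁻¹ K⁻¹)(273 K) × ln(7960/43000)
   = (2.270 kJ/mol)(-1.687) = -3.83 kJ/mol
ΔG < 0, so the forward reaction is spontaneous (proceeds forward).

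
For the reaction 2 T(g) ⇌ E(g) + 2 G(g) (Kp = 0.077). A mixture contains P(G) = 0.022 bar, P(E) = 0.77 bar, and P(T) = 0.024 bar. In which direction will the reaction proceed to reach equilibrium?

Qp = P(E)·P(G)² / P(T)² = (0.77)·(0.022)² / (0.024)² = 0.65
Qp = 0.65 > Kp = 0.077, so the reverse reaction proceeds.

in the reverse direction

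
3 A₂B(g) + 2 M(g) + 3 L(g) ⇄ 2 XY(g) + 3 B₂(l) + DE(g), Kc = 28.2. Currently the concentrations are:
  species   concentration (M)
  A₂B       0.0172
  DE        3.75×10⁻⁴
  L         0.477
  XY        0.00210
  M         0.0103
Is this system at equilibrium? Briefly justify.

yes, at equilibrium

(B₂ is a pure liquid — omitted from Qc.)
Qc = [XY]²·[DE] / ([A₂B]³·[M]²·[L]³) = (0.00210)²·(3.75×10⁻⁴) / ((0.0172)³·(0.0103)²·(0.477)³) = 28.2
Qc = 28.2 = Kc; the system is at equilibrium.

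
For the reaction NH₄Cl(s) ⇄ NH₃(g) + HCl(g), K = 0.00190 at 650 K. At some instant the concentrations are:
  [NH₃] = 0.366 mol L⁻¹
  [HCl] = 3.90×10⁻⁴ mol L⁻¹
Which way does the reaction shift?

(NH₄Cl is a pure solid — omitted from Q.)
Q = [NH₃]·[HCl] = (0.366)·(3.90×10⁻⁴) = 1.43×10⁻⁴
Q = 1.43×10⁻⁴ < K = 0.00190, so the forward reaction proceeds.

toward products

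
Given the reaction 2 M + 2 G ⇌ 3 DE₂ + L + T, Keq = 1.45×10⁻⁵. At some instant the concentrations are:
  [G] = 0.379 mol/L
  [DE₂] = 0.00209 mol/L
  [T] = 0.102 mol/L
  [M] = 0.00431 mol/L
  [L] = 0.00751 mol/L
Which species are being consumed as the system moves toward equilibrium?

M, G (reactants)

Q = [DE₂]³·[L]·[T] / ([M]²·[G]²) = (0.00209)³·(0.00751)·(0.102) / ((0.00431)²·(0.379)²) = 2.62×10⁻⁶
Q = 2.62×10⁻⁶ < Keq = 1.45×10⁻⁵: net forward reaction.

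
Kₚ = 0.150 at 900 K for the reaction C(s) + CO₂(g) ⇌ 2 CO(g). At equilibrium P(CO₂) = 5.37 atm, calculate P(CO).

P(CO) = 0.897 atm

(C is a pure solid — omitted from Kₚ.)
At equilibrium, Kₚ = P(CO)² / P(CO₂) = 0.150.
(P(CO))² / (5.37) = 0.150
P(CO)² = 0.805 ⇒ P(CO) = 0.897 atm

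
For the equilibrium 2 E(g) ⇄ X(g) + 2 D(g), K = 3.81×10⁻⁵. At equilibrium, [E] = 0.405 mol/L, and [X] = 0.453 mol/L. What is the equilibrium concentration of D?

[D] = 0.00371 mol/L

At equilibrium, K = [X]·[D]² / [E]² = 3.81×10⁻⁵.
(0.453)·([D])² / (0.405)² = 3.81×10⁻⁵
[D]² = 1.38×10⁻⁵ ⇒ [D] = 0.00371 mol/L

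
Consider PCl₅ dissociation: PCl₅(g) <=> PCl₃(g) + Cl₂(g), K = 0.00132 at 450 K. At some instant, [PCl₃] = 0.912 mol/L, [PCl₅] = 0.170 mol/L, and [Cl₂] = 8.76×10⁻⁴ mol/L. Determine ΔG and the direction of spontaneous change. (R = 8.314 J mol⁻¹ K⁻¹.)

Q = [PCl₃]·[Cl₂] / [PCl₅] = (0.912)·(8.76×10⁻⁴) / (0.170) = 0.00470
ΔG = RT ln(Q/K) = (8.314 J mol⁻¹ K⁻¹)(450 K) × ln(0.00470/0.00132)
   = (3.741 kJ/mol)(1.270) = 4.75 kJ/mol
ΔG > 0, so the forward reaction is non-spontaneous (proceeds in reverse).

ΔG = 4.75 kJ/mol; the forward reaction is non-spontaneous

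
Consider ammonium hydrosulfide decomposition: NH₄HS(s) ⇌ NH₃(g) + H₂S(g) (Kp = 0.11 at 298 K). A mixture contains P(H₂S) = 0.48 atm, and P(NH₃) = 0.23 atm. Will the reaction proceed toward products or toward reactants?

(NH₄HS is a pure solid — omitted from Qp.)
Qp = P(NH₃)·P(H₂S) = (0.23)·(0.48) = 0.11
Qp = 0.11 = Kp, so the system is already at equilibrium.

neither direction; the system is at equilibrium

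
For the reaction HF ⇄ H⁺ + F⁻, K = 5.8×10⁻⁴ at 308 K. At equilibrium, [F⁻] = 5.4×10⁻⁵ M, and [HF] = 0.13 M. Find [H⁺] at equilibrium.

At equilibrium, K = [H⁺]·[F⁻] / [HF] = 5.8×10⁻⁴.
([H⁺])·(5.4×10⁻⁵) / (0.13) = 5.8×10⁻⁴
[H⁺] = 1.40 = 1.4 M

[H⁺] = 1.4 M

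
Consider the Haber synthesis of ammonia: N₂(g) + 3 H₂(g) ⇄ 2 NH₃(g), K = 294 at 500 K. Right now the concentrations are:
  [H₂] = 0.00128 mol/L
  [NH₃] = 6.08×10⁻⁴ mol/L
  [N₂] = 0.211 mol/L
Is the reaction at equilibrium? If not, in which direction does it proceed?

Q = [NH₃]² / ([N₂]·[H₂]³) = (6.08×10⁻⁴)² / ((0.211)·(0.00128)³) = 835
Q = 835 > K = 294, so the reverse reaction proceeds.

reverse (toward reactants)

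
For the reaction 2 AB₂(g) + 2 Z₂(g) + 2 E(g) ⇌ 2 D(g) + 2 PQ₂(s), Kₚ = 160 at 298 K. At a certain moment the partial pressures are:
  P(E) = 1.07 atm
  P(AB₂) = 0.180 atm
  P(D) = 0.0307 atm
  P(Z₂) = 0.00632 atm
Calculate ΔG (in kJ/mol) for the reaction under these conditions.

ΔG = 3.42 kJ/mol

(PQ₂ is a pure solid — omitted from Qₚ.)
Qₚ = P(D)² / (P(AB₂)²·P(Z₂)²·P(E)²) = (0.0307)² / ((0.180)²·(0.00632)²·(1.07)²) = 636
ΔG = RT ln(Qₚ/Kₚ) = (8.314 J mol⁻¹ K⁻¹)(298 K) × ln(636/160)
   = (2.478 kJ/mol)(1.380) = 3.42 kJ/mol
ΔG > 0, so the forward reaction is non-spontaneous (proceeds in reverse).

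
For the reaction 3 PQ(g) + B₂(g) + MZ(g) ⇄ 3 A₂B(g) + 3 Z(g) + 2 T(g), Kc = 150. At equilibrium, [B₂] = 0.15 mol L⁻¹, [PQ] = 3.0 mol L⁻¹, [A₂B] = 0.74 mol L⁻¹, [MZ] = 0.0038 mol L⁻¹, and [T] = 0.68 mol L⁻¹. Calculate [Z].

At equilibrium, Kc = [A₂B]³·[Z]³·[T]² / ([PQ]³·[B₂]·[MZ]) = 150.
(0.74)³·([Z])³·(0.68)² / ((3.0)³·(0.15)·(0.0038)) = 150
[Z]³ = 12.3 ⇒ [Z] = 2.3 mol L⁻¹

[Z] = 2.3 mol L⁻¹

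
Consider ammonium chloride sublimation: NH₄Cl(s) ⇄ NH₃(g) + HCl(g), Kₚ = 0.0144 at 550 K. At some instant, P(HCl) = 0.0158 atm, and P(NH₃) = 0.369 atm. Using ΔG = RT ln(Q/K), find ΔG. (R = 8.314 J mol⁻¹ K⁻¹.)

(NH₄Cl is a pure solid — omitted from Qₚ.)
Qₚ = P(NH₃)·P(HCl) = (0.369)·(0.0158) = 0.00583
ΔG = RT ln(Qₚ/Kₚ) = (8.314 J mol⁻¹ K⁻¹)(550 K) × ln(0.00583/0.0144)
   = (4.573 kJ/mol)(-0.9042) = -4.13 kJ/mol
ΔG < 0, so the forward reaction is spontaneous (proceeds forward).

ΔG = -4.13 kJ/mol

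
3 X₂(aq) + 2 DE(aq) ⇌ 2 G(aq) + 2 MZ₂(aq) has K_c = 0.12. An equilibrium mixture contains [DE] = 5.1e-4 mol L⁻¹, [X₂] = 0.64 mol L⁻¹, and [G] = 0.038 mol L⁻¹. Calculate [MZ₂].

At equilibrium, K_c = [G]²·[MZ₂]² / ([X₂]³·[DE]²) = 0.12.
(0.038)²·([MZ₂])² / ((0.64)³·(5.1e-4)²) = 0.12
[MZ₂]² = 5.67e-6 ⇒ [MZ₂] = 0.0024 mol L⁻¹

[MZ₂] = 0.0024 mol L⁻¹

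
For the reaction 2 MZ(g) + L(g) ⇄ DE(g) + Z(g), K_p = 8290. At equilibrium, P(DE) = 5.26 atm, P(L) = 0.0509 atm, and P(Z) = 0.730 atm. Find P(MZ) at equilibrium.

P(MZ) = 0.0954 atm

At equilibrium, K_p = P(DE)·P(Z) / (P(MZ)²·P(L)) = 8290.
(5.26)·(0.730) / ((P(MZ))²·(0.0509)) = 8290
P(MZ)² = 0.00910 ⇒ P(MZ) = 0.0954 atm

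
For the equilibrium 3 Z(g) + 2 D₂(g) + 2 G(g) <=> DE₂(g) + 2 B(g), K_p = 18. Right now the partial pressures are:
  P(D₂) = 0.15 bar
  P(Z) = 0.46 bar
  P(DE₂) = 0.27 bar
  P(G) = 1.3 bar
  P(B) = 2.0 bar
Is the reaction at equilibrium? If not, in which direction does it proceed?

reverse (toward reactants)

Q_p = P(DE₂)·P(B)² / (P(Z)³·P(D₂)²·P(G)²) = (0.27)·(2.0)² / ((0.46)³·(0.15)²·(1.3)²) = 290
Q_p = 290 > K_p = 18, so the reverse reaction proceeds.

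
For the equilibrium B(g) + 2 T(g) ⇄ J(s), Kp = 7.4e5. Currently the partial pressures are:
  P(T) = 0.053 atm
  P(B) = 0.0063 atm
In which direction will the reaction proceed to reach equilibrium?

(J is a pure solid — omitted from Qp.)
Qp = 1 / (P(B)·P(T)²) = 1 / ((0.0063)·(0.053)²) = 57000
Qp = 57000 < Kp = 7.4e5, so the forward reaction proceeds.

forward (toward products)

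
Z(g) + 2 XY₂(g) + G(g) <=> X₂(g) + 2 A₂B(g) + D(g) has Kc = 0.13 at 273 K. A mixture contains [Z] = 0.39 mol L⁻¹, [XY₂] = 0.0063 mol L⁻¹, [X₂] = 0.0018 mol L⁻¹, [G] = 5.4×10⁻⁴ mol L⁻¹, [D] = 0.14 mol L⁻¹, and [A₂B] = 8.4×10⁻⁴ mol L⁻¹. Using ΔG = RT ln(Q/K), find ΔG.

ΔG = -4.11 kJ/mol

Qc = [X₂]·[A₂B]²·[D] / ([Z]·[XY₂]²·[G]) = (0.0018)·(8.4×10⁻⁴)²·(0.14) / ((0.39)·(0.0063)²·(5.4×10⁻⁴)) = 0.0213
ΔG = RT ln(Qc/Kc) = (8.314 J mol⁻¹ K⁻¹)(273 K) × ln(0.0213/0.13)
   = (2.270 kJ/mol)(-1.809) = -4.11 kJ/mol
ΔG < 0, so the forward reaction is spontaneous (proceeds forward).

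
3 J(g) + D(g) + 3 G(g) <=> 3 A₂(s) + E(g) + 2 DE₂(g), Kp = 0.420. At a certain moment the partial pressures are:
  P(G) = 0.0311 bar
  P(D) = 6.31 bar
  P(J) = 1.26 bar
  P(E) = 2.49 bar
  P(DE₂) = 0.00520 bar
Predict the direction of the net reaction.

forward (toward products)

(A₂ is a pure solid — omitted from Qp.)
Qp = P(E)·P(DE₂)² / (P(J)³·P(D)·P(G)³) = (2.49)·(0.00520)² / ((1.26)³·(6.31)·(0.0311)³) = 0.177
Qp = 0.177 < Kp = 0.420, so the forward reaction proceeds.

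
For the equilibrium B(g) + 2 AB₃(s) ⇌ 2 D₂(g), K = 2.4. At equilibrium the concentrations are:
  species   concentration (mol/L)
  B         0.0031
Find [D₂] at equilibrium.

(AB₃ is a pure solid — omitted from K.)
At equilibrium, K = [D₂]² / [B] = 2.4.
([D₂])² / (0.0031) = 2.4
[D₂]² = 0.00744 ⇒ [D₂] = 0.086 mol/L

[D₂] = 0.086 mol/L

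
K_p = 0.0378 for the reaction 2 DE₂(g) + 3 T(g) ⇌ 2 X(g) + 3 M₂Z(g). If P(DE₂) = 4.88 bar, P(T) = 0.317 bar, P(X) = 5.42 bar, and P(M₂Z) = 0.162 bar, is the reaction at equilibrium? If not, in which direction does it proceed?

toward reactants

Q_p = P(X)²·P(M₂Z)³ / (P(DE₂)²·P(T)³) = (5.42)²·(0.162)³ / ((4.88)²·(0.317)³) = 0.165
Q_p = 0.165 > K_p = 0.0378, so the reverse reaction proceeds.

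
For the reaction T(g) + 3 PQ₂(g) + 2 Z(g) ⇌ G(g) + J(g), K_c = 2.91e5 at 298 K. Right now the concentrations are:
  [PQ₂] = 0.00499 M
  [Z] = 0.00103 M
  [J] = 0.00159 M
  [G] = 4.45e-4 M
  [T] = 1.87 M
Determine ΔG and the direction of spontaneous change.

Q_c = [G]·[J] / ([T]·[PQ₂]³·[Z]²) = (4.45e-4)·(0.00159) / ((1.87)·(0.00499)³·(0.00103)²) = 2.87e6
ΔG = RT ln(Q_c/K_c) = (8.314 J mol⁻¹ K⁻¹)(298 K) × ln(2.87e6/2.91e5)
   = (2.478 kJ/mol)(2.289) = 5.67 kJ/mol
ΔG > 0, so the forward reaction is non-spontaneous (proceeds in reverse).

ΔG = 5.67 kJ/mol; the forward reaction is non-spontaneous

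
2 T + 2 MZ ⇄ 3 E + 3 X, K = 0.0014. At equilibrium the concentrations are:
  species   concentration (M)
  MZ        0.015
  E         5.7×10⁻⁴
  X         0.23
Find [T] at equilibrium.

[T] = 0.0027 M

At equilibrium, K = [E]³·[X]³ / ([T]²·[MZ]²) = 0.0014.
(5.7×10⁻⁴)³·(0.23)³ / (([T])²·(0.015)²) = 0.0014
[T]² = 7.15×10⁻⁶ ⇒ [T] = 0.0027 M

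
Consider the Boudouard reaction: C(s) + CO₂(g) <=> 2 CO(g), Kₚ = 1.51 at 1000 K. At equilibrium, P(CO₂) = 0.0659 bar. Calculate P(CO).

(C is a pure solid — omitted from Kₚ.)
At equilibrium, Kₚ = P(CO)² / P(CO₂) = 1.51.
(P(CO))² / (0.0659) = 1.51
P(CO)² = 0.0995 ⇒ P(CO) = 0.315 bar

P(CO) = 0.315 bar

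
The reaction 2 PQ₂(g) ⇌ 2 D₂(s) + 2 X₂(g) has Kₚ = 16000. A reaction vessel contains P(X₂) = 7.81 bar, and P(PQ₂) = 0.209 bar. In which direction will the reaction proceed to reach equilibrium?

forward (toward products)

(D₂ is a pure solid — omitted from Qₚ.)
Qₚ = P(X₂)² / P(PQ₂)² = (7.81)² / (0.209)² = 1400
Qₚ = 1400 < Kₚ = 16000, so the forward reaction proceeds.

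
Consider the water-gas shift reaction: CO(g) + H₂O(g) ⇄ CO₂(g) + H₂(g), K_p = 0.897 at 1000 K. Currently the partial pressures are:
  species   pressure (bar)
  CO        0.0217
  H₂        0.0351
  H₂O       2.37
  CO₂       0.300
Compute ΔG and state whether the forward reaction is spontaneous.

ΔG = -12.3 kJ/mol; the forward reaction is spontaneous

Q_p = P(CO₂)·P(H₂) / (P(CO)·P(H₂O)) = (0.300)·(0.0351) / ((0.0217)·(2.37)) = 0.205
ΔG = RT ln(Q_p/K_p) = (8.314 J mol⁻¹ K⁻¹)(1000 K) × ln(0.205/0.897)
   = (8.314 kJ/mol)(-1.476) = -12.3 kJ/mol
ΔG < 0, so the forward reaction is spontaneous (proceeds forward).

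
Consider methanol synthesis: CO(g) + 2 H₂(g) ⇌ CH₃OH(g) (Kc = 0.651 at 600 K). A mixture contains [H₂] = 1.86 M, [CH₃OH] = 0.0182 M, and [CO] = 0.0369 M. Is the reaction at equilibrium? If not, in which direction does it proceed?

Qc = [CH₃OH] / ([CO]·[H₂]²) = (0.0182) / ((0.0369)·(1.86)²) = 0.143
Qc = 0.143 < Kc = 0.651, so the forward reaction proceeds.

forward (toward products)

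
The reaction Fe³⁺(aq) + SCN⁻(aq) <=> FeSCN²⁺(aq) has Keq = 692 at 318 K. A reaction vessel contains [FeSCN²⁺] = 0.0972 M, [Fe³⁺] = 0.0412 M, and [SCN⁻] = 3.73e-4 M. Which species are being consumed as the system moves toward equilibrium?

Q = [FeSCN²⁺] / ([Fe³⁺]·[SCN⁻]) = (0.0972) / ((0.0412)·(3.73e-4)) = 6320
Q = 6320 > Keq = 692: net reverse reaction.

FeSCN²⁺ (products)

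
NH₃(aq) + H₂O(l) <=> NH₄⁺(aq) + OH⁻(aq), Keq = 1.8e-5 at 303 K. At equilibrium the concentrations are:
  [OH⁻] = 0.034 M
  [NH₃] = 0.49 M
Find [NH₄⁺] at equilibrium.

(H₂O is a pure liquid — omitted from Keq.)
At equilibrium, Keq = [NH₄⁺]·[OH⁻] / [NH₃] = 1.8e-5.
([NH₄⁺])·(0.034) / (0.49) = 1.8e-5
[NH₄⁺] = 2.59e-4 = 2.6e-4 M

[NH₄⁺] = 2.6e-4 M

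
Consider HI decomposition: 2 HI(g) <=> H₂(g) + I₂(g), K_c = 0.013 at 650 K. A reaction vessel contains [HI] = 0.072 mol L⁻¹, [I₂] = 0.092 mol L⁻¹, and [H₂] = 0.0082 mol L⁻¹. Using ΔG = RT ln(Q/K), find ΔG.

Q_c = [H₂]·[I₂] / [HI]² = (0.0082)·(0.092) / (0.072)² = 0.146
ΔG = RT ln(Q_c/K_c) = (8.314 J mol⁻¹ K⁻¹)(650 K) × ln(0.146/0.013)
   = (5.404 kJ/mol)(2.419) = 13.1 kJ/mol
ΔG > 0, so the forward reaction is non-spontaneous (proceeds in reverse).

ΔG = 13.1 kJ/mol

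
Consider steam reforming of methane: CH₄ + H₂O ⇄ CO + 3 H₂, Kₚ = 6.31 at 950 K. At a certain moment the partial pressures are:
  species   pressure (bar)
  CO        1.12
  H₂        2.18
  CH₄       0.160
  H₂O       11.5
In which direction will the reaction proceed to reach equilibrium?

at equilibrium

Qₚ = P(CO)·P(H₂)³ / (P(CH₄)·P(H₂O)) = (1.12)·(2.18)³ / ((0.160)·(11.5)) = 6.31
Qₚ = 6.31 = Kₚ, so the system is already at equilibrium.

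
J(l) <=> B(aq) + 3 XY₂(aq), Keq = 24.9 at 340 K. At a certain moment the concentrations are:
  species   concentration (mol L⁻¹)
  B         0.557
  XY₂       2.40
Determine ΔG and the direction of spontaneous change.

(J is a pure liquid — omitted from Q.)
Q = [B]·[XY₂]³ = (0.557)·(2.40)³ = 7.70
ΔG = RT ln(Q/Keq) = (8.314 J mol⁻¹ K⁻¹)(340 K) × ln(7.70/24.9)
   = (2.827 kJ/mol)(-1.174) = -3.32 kJ/mol
ΔG < 0, so the forward reaction is spontaneous (proceeds forward).

ΔG = -3.32 kJ/mol; the forward reaction is spontaneous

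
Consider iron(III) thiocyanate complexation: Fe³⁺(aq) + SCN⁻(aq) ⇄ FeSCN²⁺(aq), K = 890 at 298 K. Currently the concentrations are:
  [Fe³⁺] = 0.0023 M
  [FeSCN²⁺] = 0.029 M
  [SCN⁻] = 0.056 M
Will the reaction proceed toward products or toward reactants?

Q = [FeSCN²⁺] / ([Fe³⁺]·[SCN⁻]) = (0.029) / ((0.0023)·(0.056)) = 230
Q = 230 < K = 890, so the forward reaction proceeds.

forward (toward products)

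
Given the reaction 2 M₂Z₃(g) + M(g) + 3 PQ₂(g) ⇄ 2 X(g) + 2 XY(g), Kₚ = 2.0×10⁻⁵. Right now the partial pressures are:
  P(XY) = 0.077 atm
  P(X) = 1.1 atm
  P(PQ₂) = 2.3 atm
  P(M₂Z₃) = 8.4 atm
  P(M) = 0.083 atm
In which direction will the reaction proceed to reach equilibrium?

in the reverse direction

Qₚ = P(X)²·P(XY)² / (P(M₂Z₃)²·P(M)·P(PQ₂)³) = (1.1)²·(0.077)² / ((8.4)²·(0.083)·(2.3)³) = 1.0×10⁻⁴
Qₚ = 1.0×10⁻⁴ > Kₚ = 2.0×10⁻⁵, so the reverse reaction proceeds.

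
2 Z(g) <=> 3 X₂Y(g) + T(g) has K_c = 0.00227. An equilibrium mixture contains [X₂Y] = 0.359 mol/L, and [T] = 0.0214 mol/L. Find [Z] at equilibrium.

At equilibrium, K_c = [X₂Y]³·[T] / [Z]² = 0.00227.
(0.359)³·(0.0214) / ([Z])² = 0.00227
[Z]² = 0.436 ⇒ [Z] = 0.660 mol/L

[Z] = 0.660 mol/L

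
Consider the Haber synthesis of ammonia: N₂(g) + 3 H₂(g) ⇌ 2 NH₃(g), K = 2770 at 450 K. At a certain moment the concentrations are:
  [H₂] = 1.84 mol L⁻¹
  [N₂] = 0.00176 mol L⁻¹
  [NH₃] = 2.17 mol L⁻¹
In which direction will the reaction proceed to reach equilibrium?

Q = [NH₃]² / ([N₂]·[H₂]³) = (2.17)² / ((0.00176)·(1.84)³) = 429
Q = 429 < K = 2770, so the forward reaction proceeds.

to the right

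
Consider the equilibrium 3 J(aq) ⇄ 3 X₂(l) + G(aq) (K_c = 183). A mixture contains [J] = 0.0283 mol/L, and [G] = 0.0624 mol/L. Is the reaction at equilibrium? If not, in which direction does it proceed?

(X₂ is a pure liquid — omitted from Q_c.)
Q_c = [G] / [J]³ = (0.0624) / (0.0283)³ = 2750
Q_c = 2750 > K_c = 183, so the reverse reaction proceeds.

toward reactants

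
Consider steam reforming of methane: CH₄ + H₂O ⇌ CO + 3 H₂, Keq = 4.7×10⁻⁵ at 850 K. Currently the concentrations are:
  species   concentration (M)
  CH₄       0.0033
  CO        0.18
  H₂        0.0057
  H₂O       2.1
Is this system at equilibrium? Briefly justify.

Q = [CO]·[H₂]³ / ([CH₄]·[H₂O]) = (0.18)·(0.0057)³ / ((0.0033)·(2.1)) = 4.8×10⁻⁶
Q = 4.8×10⁻⁶ < Keq = 4.7×10⁻⁵: net forward reaction.

no; Q < K, reaction proceeds forward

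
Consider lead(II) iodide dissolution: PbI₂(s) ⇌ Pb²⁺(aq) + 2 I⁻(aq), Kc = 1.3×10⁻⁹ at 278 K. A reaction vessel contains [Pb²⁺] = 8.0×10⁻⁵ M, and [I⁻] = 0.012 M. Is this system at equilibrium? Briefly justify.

no; Q > K, reaction proceeds in reverse

(PbI₂ is a pure solid — omitted from Qc.)
Qc = [Pb²⁺]·[I⁻]² = (8.0×10⁻⁵)·(0.012)² = 1.2×10⁻⁸
Qc = 1.2×10⁻⁸ > Kc = 1.3×10⁻⁹: net reverse reaction.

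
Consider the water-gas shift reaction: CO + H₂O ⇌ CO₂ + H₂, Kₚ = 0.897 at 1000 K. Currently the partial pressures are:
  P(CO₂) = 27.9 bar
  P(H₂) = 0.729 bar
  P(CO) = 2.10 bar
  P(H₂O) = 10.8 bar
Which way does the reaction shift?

Qₚ = P(CO₂)·P(H₂) / (P(CO)·P(H₂O)) = (27.9)·(0.729) / ((2.10)·(10.8)) = 0.897
Qₚ = 0.897 = Kₚ, so the system is already at equilibrium.

no net change (already at equilibrium)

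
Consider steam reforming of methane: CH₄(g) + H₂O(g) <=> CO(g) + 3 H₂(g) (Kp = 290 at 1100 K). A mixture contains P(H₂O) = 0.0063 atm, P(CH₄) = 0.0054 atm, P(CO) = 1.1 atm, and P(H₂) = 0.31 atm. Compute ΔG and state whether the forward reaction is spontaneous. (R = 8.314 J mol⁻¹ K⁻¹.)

Qp = P(CO)·P(H₂)³ / (P(CH₄)·P(H₂O)) = (1.1)·(0.31)³ / ((0.0054)·(0.0063)) = 963
ΔG = RT ln(Qp/Kp) = (8.314 J mol⁻¹ K⁻¹)(1100 K) × ln(963/290)
   = (9.145 kJ/mol)(1.200) = 11.0 kJ/mol
ΔG > 0, so the forward reaction is non-spontaneous (proceeds in reverse).

ΔG = 11.0 kJ/mol; the forward reaction is non-spontaneous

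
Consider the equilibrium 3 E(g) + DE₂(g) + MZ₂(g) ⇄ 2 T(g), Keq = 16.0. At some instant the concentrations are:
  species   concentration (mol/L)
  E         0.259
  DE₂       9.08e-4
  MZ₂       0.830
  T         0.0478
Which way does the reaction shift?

toward reactants

Q = [T]² / ([E]³·[DE₂]·[MZ₂]) = (0.0478)² / ((0.259)³·(9.08e-4)·(0.830)) = 174
Q = 174 > Keq = 16.0, so the reverse reaction proceeds.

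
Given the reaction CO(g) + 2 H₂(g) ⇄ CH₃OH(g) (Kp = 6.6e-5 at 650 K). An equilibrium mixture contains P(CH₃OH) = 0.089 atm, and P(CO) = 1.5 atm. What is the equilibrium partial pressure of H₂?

At equilibrium, Kp = P(CH₃OH) / (P(CO)·P(H₂)²) = 6.6e-5.
(0.089) / ((1.5)·(P(H₂))²) = 6.6e-5
P(H₂)² = 899 ⇒ P(H₂) = 30 atm

P(H₂) = 30 atm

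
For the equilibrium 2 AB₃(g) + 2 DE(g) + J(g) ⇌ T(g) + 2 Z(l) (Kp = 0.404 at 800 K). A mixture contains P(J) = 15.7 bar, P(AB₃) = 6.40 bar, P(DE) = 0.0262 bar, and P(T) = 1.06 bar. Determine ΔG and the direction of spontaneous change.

(Z is a pure liquid — omitted from Qp.)
Qp = P(T) / (P(AB₃)²·P(DE)²·P(J)) = (1.06) / ((6.40)²·(0.0262)²·(15.7)) = 2.40
ΔG = RT ln(Qp/Kp) = (8.314 J mol⁻¹ K⁻¹)(800 K) × ln(2.40/0.404)
   = (6.651 kJ/mol)(1.782) = 11.9 kJ/mol
ΔG > 0, so the forward reaction is non-spontaneous (proceeds in reverse).

ΔG = 11.9 kJ/mol; the forward reaction is non-spontaneous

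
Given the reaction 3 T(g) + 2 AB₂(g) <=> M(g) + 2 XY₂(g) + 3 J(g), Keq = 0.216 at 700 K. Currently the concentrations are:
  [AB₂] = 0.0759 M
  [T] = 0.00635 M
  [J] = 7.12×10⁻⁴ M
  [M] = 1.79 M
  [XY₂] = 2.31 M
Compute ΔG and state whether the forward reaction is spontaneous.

Q = [M]·[XY₂]²·[J]³ / ([T]³·[AB₂]²) = (1.79)·(2.31)²·(7.12×10⁻⁴)³ / ((0.00635)³·(0.0759)²) = 2.34
ΔG = RT ln(Q/Keq) = (8.314 J mol⁻¹ K⁻¹)(700 K) × ln(2.34/0.216)
   = (5.820 kJ/mol)(2.383) = 13.9 kJ/mol
ΔG > 0, so the forward reaction is non-spontaneous (proceeds in reverse).

ΔG = 13.9 kJ/mol; the forward reaction is non-spontaneous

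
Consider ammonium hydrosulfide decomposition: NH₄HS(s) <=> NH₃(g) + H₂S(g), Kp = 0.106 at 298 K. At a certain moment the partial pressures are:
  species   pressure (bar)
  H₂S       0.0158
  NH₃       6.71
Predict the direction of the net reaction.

(NH₄HS is a pure solid — omitted from Qp.)
Qp = P(NH₃)·P(H₂S) = (6.71)·(0.0158) = 0.106
Qp = 0.106 = Kp, so the system is already at equilibrium.

neither direction; the system is at equilibrium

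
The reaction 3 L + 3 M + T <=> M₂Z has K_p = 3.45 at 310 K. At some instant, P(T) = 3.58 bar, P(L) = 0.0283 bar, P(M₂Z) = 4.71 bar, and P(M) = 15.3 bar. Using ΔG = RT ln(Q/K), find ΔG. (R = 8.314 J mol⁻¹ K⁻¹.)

ΔG = 3.99 kJ/mol

Q_p = P(M₂Z) / (P(L)³·P(M)³·P(T)) = (4.71) / ((0.0283)³·(15.3)³·(3.58)) = 16.2
ΔG = RT ln(Q_p/K_p) = (8.314 J mol⁻¹ K⁻¹)(310 K) × ln(16.2/3.45)
   = (2.577 kJ/mol)(1.547) = 3.99 kJ/mol
ΔG > 0, so the forward reaction is non-spontaneous (proceeds in reverse).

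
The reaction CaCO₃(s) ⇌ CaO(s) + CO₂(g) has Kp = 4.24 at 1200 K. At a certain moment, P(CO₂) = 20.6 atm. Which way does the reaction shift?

toward reactants

(CaCO₃, CaO are pure solids — omitted from Qp.)
Qp = P(CO₂) = 20.6
Qp = 20.6 > Kp = 4.24, so the reverse reaction proceeds.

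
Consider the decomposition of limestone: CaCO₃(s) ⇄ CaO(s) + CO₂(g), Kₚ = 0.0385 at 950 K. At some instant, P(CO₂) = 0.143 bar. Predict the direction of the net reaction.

reverse (toward reactants)

(CaCO₃, CaO are pure solids — omitted from Qₚ.)
Qₚ = P(CO₂) = 0.143
Qₚ = 0.143 > Kₚ = 0.0385, so the reverse reaction proceeds.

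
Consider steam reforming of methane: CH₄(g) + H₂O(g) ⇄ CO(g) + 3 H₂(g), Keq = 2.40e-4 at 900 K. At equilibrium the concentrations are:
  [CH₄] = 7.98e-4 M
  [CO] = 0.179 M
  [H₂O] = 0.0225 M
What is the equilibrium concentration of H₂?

[H₂] = 0.00289 M

At equilibrium, Keq = [CO]·[H₂]³ / ([CH₄]·[H₂O]) = 2.40e-4.
(0.179)·([H₂])³ / ((7.98e-4)·(0.0225)) = 2.40e-4
[H₂]³ = 2.41e-8 ⇒ [H₂] = 0.00289 M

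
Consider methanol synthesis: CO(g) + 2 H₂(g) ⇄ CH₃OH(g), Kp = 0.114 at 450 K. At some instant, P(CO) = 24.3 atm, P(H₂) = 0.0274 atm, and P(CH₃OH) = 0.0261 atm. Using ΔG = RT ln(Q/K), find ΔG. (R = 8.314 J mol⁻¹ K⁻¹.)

Qp = P(CH₃OH) / (P(CO)·P(H₂)²) = (0.0261) / ((24.3)·(0.0274)²) = 1.43
ΔG = RT ln(Qp/Kp) = (8.314 J mol⁻¹ K⁻¹)(450 K) × ln(1.43/0.114)
   = (3.741 kJ/mol)(2.529) = 9.46 kJ/mol
ΔG > 0, so the forward reaction is non-spontaneous (proceeds in reverse).

ΔG = 9.46 kJ/mol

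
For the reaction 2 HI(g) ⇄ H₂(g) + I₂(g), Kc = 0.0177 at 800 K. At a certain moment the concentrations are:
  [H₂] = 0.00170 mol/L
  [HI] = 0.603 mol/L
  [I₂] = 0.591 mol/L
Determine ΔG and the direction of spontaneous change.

Qc = [H₂]·[I₂] / [HI]² = (0.00170)·(0.591) / (0.603)² = 0.00276
ΔG = RT ln(Qc/Kc) = (8.314 J mol⁻¹ K⁻¹)(800 K) × ln(0.00276/0.0177)
   = (6.651 kJ/mol)(-1.858) = -12.4 kJ/mol
ΔG < 0, so the forward reaction is spontaneous (proceeds forward).

ΔG = -12.4 kJ/mol; the forward reaction is spontaneous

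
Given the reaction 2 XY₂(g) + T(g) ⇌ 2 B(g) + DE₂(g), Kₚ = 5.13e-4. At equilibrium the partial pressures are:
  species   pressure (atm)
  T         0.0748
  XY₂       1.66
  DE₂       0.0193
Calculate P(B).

At equilibrium, Kₚ = P(B)²·P(DE₂) / (P(XY₂)²·P(T)) = 5.13e-4.
(P(B))²·(0.0193) / ((1.66)²·(0.0748)) = 5.13e-4
P(B)² = 0.00548 ⇒ P(B) = 0.0740 atm

P(B) = 0.0740 atm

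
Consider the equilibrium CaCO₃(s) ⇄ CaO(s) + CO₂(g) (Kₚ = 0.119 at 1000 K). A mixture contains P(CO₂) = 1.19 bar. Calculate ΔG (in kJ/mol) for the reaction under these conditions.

(CaCO₃, CaO are pure solids — omitted from Qₚ.)
Qₚ = P(CO₂) = 1.19
ΔG = RT ln(Qₚ/Kₚ) = (8.314 J mol⁻¹ K⁻¹)(1000 K) × ln(1.19/0.119)
   = (8.314 kJ/mol)(2.303) = 19.1 kJ/mol
ΔG > 0, so the forward reaction is non-spontaneous (proceeds in reverse).

ΔG = 19.1 kJ/mol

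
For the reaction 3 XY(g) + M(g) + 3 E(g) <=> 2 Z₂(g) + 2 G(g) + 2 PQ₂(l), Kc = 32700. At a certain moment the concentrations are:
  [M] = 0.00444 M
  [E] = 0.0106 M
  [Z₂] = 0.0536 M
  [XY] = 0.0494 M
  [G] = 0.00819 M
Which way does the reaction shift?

in the reverse direction

(PQ₂ is a pure liquid — omitted from Qc.)
Qc = [Z₂]²·[G]² / ([XY]³·[M]·[E]³) = (0.0536)²·(0.00819)² / ((0.0494)³·(0.00444)·(0.0106)³) = 3.02e5
Qc = 3.02e5 > Kc = 32700, so the reverse reaction proceeds.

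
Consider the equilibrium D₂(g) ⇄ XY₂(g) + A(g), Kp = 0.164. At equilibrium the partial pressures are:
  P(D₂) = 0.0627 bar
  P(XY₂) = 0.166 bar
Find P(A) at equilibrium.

P(A) = 0.0619 bar

At equilibrium, Kp = P(XY₂)·P(A) / P(D₂) = 0.164.
(0.166)·(P(A)) / (0.0627) = 0.164
P(A) = 0.0619 bar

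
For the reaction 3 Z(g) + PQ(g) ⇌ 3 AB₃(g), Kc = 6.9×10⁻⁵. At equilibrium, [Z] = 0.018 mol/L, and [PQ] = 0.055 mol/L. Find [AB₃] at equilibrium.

At equilibrium, Kc = [AB₃]³ / ([Z]³·[PQ]) = 6.9×10⁻⁵.
([AB₃])³ / ((0.018)³·(0.055)) = 6.9×10⁻⁵
[AB₃]³ = 2.21×10⁻¹¹ ⇒ [AB₃] = 2.8×10⁻⁴ mol/L

[AB₃] = 2.8×10⁻⁴ mol/L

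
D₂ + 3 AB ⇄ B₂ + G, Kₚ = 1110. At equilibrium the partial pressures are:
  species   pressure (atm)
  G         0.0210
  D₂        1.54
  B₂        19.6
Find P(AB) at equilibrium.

At equilibrium, Kₚ = P(B₂)·P(G) / (P(D₂)·P(AB)³) = 1110.
(19.6)·(0.0210) / ((1.54)·(P(AB))³) = 1110
P(AB)³ = 2.41×10⁻⁴ ⇒ P(AB) = 0.0622 atm

P(AB) = 0.0622 atm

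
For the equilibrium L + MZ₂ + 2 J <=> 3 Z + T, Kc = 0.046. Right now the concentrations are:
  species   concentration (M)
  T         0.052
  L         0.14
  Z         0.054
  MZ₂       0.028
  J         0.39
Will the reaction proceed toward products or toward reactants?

in the forward direction

Qc = [Z]³·[T] / ([L]·[MZ₂]·[J]²) = (0.054)³·(0.052) / ((0.14)·(0.028)·(0.39)²) = 0.014
Qc = 0.014 < Kc = 0.046, so the forward reaction proceeds.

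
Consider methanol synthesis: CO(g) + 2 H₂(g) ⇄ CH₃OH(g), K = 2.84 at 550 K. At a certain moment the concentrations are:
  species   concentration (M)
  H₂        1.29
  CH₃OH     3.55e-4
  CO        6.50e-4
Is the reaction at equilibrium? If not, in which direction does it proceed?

in the forward direction

Q = [CH₃OH] / ([CO]·[H₂]²) = (3.55e-4) / ((6.50e-4)·(1.29)²) = 0.328
Q = 0.328 < K = 2.84, so the forward reaction proceeds.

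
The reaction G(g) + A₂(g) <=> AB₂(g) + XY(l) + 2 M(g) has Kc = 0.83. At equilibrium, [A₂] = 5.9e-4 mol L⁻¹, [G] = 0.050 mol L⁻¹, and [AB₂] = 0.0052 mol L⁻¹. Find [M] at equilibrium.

(XY is a pure liquid — omitted from Kc.)
At equilibrium, Kc = [AB₂]·[M]² / ([G]·[A₂]) = 0.83.
(0.0052)·([M])² / ((0.050)·(5.9e-4)) = 0.83
[M]² = 0.00471 ⇒ [M] = 0.069 mol L⁻¹

[M] = 0.069 mol L⁻¹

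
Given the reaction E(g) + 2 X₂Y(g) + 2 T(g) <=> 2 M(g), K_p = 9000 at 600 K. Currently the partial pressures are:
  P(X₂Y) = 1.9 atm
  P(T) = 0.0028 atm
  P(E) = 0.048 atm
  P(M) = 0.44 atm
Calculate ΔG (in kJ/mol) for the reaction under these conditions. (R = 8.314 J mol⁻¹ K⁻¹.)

ΔG = 13.8 kJ/mol

Q_p = P(M)² / (P(E)·P(X₂Y)²·P(T)²) = (0.44)² / ((0.048)·(1.9)²·(0.0028)²) = 1.43×10⁵
ΔG = RT ln(Q_p/K_p) = (8.314 J mol⁻¹ K⁻¹)(600 K) × ln(1.43×10⁵/9000)
   = (4.988 kJ/mol)(2.766) = 13.8 kJ/mol
ΔG > 0, so the forward reaction is non-spontaneous (proceeds in reverse).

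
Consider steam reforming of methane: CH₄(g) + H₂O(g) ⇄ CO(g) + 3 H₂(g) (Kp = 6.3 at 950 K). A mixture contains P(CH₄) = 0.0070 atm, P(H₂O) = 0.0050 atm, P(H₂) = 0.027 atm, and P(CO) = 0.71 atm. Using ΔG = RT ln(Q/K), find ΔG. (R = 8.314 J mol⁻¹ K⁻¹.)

Qp = P(CO)·P(H₂)³ / (P(CH₄)·P(H₂O)) = (0.71)·(0.027)³ / ((0.0070)·(0.0050)) = 0.399
ΔG = RT ln(Qp/Kp) = (8.314 J mol⁻¹ K⁻¹)(950 K) × ln(0.399/6.3)
   = (7.898 kJ/mol)(-2.759) = -21.8 kJ/mol
ΔG < 0, so the forward reaction is spontaneous (proceeds forward).

ΔG = -21.8 kJ/mol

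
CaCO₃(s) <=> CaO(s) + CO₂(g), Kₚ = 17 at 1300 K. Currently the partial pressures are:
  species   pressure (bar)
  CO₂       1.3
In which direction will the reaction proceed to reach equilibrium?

toward products

(CaCO₃, CaO are pure solids — omitted from Qₚ.)
Qₚ = P(CO₂) = 1.3
Qₚ = 1.3 < Kₚ = 17, so the forward reaction proceeds.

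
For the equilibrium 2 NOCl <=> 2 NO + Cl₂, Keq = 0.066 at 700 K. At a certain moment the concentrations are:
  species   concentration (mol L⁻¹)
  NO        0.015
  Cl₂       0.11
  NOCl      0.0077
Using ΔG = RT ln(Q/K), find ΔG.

ΔG = 10.7 kJ/mol

Q = [NO]²·[Cl₂] / [NOCl]² = (0.015)²·(0.11) / (0.0077)² = 0.417
ΔG = RT ln(Q/Keq) = (8.314 J mol⁻¹ K⁻¹)(700 K) × ln(0.417/0.066)
   = (5.820 kJ/mol)(1.843) = 10.7 kJ/mol
ΔG > 0, so the forward reaction is non-spontaneous (proceeds in reverse).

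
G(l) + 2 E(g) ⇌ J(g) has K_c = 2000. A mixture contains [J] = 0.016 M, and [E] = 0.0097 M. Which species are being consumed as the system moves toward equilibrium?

G, E (reactants)

(G is a pure liquid — omitted from Q_c.)
Q_c = [J] / [E]² = (0.016) / (0.0097)² = 170
Q_c = 170 < K_c = 2000: net forward reaction.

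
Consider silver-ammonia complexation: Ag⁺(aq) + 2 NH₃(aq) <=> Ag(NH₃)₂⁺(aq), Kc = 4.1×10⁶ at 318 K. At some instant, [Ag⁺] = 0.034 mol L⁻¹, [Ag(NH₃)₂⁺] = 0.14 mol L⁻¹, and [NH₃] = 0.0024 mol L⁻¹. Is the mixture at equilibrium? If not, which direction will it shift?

no; Q < K, reaction proceeds forward

Qc = [Ag(NH₃)₂⁺] / ([Ag⁺]·[NH₃]²) = (0.14) / ((0.034)·(0.0024)²) = 7.1×10⁵
Qc = 7.1×10⁵ < Kc = 4.1×10⁶: net forward reaction.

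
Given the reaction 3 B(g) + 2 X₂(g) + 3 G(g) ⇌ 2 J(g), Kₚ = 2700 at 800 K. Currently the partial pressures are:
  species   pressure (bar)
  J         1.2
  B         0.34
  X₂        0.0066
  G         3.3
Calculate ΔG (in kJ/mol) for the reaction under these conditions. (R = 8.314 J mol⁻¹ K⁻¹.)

Qₚ = P(J)² / (P(B)³·P(X₂)²·P(G)³) = (1.2)² / ((0.34)³·(0.0066)²·(3.3)³) = 23400
ΔG = RT ln(Qₚ/Kₚ) = (8.314 J mol⁻¹ K⁻¹)(800 K) × ln(23400/2700)
   = (6.651 kJ/mol)(2.159) = 14.4 kJ/mol
ΔG > 0, so the forward reaction is non-spontaneous (proceeds in reverse).

ΔG = 14.4 kJ/mol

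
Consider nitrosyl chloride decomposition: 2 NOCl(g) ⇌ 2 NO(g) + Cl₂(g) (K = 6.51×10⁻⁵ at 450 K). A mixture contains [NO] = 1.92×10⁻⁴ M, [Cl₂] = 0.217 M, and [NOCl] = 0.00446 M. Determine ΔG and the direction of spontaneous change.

Q = [NO]²·[Cl₂] / [NOCl]² = (1.92×10⁻⁴)²·(0.217) / (0.00446)² = 4.02×10⁻⁴
ΔG = RT ln(Q/K) = (8.314 J mol⁻¹ K⁻¹)(450 K) × ln(4.02×10⁻⁴/6.51×10⁻⁵)
   = (3.741 kJ/mol)(1.821) = 6.81 kJ/mol
ΔG > 0, so the forward reaction is non-spontaneous (proceeds in reverse).

ΔG = 6.81 kJ/mol; the forward reaction is non-spontaneous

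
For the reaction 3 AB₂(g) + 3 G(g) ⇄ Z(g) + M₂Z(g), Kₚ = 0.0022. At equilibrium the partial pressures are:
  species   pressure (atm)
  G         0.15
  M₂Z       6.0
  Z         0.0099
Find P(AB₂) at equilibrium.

At equilibrium, Kₚ = P(Z)·P(M₂Z) / (P(AB₂)³·P(G)³) = 0.0022.
(0.0099)·(6.0) / ((P(AB₂))³·(0.15)³) = 0.0022
P(AB₂)³ = 8000 ⇒ P(AB₂) = 20 atm

P(AB₂) = 20 atm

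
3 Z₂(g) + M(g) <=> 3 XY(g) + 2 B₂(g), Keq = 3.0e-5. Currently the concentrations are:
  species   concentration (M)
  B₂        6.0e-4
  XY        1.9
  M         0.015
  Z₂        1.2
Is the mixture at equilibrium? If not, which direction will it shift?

no; Q > K, reaction proceeds in reverse

Q = [XY]³·[B₂]² / ([Z₂]³·[M]) = (1.9)³·(6.0e-4)² / ((1.2)³·(0.015)) = 9.5e-5
Q = 9.5e-5 > Keq = 3.0e-5: net reverse reaction.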